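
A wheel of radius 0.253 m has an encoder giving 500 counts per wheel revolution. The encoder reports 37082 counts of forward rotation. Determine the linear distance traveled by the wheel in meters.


revs = 37082/500 = 74.164000
d = revs * 2*pi*r = 74.164000 * 2*pi*0.253 = 117.8945

117.8945 m


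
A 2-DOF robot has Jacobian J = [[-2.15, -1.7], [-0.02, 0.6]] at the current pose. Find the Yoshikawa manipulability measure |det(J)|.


det(J) = -2.15*0.6 - (-1.7)*(-0.02) = -1.3240
|det(J)| = 1.3240

1.3240


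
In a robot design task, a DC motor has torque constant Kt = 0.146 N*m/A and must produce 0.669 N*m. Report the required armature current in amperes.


I = tau / Kt = 0.669/0.146 = 4.5822

4.5822 A


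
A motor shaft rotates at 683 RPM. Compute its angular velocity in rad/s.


omega = 683 * 2*pi/60 = 71.5236

71.5236 rad/s


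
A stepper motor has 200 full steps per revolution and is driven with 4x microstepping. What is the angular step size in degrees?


step = 360/(200*4) = 360/800 = 0.4500

0.4500 degrees


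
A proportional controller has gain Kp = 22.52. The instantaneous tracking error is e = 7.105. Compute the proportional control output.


u_P = Kp * e = 22.52 * 7.105 = 160.0046

160.0046


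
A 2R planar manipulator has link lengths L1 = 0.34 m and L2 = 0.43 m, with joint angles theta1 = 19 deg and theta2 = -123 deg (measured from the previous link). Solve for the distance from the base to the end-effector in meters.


x = L1*cos(th1) + L2*cos(th1+th2) = 0.217450
y = L1*sin(th1) + L2*sin(th1+th2) = -0.306534
d = sqrt(x^2 + y^2) = sqrt(0.047285 + 0.093963) = 0.3758

0.3758 m


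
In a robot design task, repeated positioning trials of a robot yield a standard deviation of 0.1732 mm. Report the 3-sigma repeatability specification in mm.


repeatability = 3*sigma = 3*0.1732 = 0.5196

0.5196 mm


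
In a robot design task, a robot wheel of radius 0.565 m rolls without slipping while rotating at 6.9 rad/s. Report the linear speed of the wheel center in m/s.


v = omega * r = 6.9 * 0.565 = 3.8985

3.8985 m/s


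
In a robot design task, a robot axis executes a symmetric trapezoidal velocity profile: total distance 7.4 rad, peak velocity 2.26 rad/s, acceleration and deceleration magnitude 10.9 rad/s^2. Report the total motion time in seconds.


t_acc = v/a = 2.26/10.9 = 0.207339 s
d_acc = v^2/(2a) = 0.234294 rad (each ramp)
d_cruise = 7.4 - 2*0.234294 = 6.931412 rad
t_cruise = 6.931412/2.26 = 3.066996 s
t_total = 2*0.207339 + 3.066996 = 3.4817

3.4817 s


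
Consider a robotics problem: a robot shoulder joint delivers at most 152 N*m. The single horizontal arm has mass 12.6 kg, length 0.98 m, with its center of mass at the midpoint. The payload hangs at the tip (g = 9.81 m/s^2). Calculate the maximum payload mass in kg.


tau_arm = m_arm*g*(L/2) = 12.6*9.81*0.98/2 = 60.5669 N*m
tau_payload = tau_max - tau_arm = 152 - 60.5669 = 91.4331
m_payload = tau_payload / (g*L) = 91.4331 / (9.81*0.98) = 9.5106

9.5106 kg


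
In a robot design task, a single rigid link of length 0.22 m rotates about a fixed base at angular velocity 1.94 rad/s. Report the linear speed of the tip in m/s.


v = L*omega = 0.22 * 1.94 = 0.4268

0.4268 m/s


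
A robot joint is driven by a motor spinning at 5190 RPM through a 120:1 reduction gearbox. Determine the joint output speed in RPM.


omega_joint = omega_motor / N = 5190 / 120 = 43.2500

43.2500 RPM


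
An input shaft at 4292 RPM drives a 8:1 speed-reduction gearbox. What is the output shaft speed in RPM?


omega_out = omega_in / N = 4292 / 8 = 536.5000

536.5000 RPM


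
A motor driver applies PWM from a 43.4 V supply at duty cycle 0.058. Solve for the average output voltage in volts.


V_avg = V_supply * D = 43.4*0.058 = 2.5172

2.5172 V


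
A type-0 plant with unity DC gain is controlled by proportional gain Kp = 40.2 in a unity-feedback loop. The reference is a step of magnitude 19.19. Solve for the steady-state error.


e_ss = R/(1 + Kp) = 19.19/(1 + 40.2) = 19.19/41.2000 = 0.4658

0.4658


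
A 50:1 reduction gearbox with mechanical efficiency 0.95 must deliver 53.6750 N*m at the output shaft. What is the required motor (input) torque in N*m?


tau_in = tau_out / (N * eta) = 53.6750 / (50 * 0.95) = 1.1300

1.1300 N*m


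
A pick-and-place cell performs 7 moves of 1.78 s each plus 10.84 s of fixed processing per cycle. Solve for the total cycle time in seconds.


T = 7*1.78 + 10.84 = 23.3000

23.3000 s


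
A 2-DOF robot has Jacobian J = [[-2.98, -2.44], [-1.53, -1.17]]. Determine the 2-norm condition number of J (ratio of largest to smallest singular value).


JJ^T eigenvalues: trace(JJ^T) = 18.5438, det(JJ^T) = det(J)^2 = 0.06081156
s_max^2 = (18.5438 + sqrt(343.62927220))/2 = 18.54052007
s_min^2 = (18.5438 - sqrt(343.62927220))/2 = 0.00327993
kappa = s_max/s_min = sqrt(18.54052007/0.00327993) = 75.1846

75.1846


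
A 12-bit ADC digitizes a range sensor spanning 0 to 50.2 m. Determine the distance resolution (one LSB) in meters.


res = range / 2^n = 50.2/2^12 = 50.2/4096 = 0.0123

0.0123 m


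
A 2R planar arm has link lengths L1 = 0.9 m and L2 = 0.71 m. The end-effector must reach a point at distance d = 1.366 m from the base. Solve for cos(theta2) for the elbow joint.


cos(th2) = (d^2 - L1^2 - L2^2)/(2*L1*L2) = (1.366^2 - 0.9^2 - 0.71^2)/(2*0.9*0.71) = 0.4318

0.4318


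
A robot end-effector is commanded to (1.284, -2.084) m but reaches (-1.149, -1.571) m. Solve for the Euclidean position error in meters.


dx = -1.149 - (1.284) = -2.4330, dy = -1.571 - (-2.084) = 0.5130
err = sqrt(5.919489 + 0.263169) = 2.4865

2.4865 m


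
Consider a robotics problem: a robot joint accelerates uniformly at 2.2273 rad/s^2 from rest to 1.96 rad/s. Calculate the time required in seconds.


t = delta_omega / alpha = 1.96 / 2.2273 = 0.8800

0.8800 s


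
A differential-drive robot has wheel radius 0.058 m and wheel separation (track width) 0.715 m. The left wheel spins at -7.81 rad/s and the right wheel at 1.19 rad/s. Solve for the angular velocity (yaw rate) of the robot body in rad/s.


omega = r*(wR - wL)/L = 0.058*(1.19 - (-7.81))/0.715 = 0.7301

0.7301 rad/s


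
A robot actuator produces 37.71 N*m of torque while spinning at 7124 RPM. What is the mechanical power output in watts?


omega = 7124 * 2*pi/60 = 746.023535 rad/s
P = tau * omega = 37.71 * 746.023535 = 28132.5475

28132.5475 W


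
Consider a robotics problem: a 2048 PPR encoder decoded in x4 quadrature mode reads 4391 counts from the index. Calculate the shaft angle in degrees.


angle = counts * 360 / (PPR*4) = 4391 * 360 / 8192 = 192.9639

192.9639 degrees


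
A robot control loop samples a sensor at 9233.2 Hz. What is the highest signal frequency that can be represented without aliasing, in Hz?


f_max = f_s/2 = 9233.2/2 = 4616.6000

4616.6000 Hz


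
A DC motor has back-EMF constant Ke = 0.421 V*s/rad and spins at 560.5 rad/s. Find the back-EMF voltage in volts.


V_emf = Ke * omega = 0.421*560.5 = 235.9705

235.9705 V


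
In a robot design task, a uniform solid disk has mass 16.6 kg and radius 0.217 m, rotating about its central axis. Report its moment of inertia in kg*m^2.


I = (1/2)*m*R^2 = 0.5*16.6*0.217^2 = 0.3908

0.3908 kg*m^2


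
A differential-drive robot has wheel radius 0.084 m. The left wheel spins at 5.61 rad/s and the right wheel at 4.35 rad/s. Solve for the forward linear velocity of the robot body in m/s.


v = r*(wR + wL)/2 = 0.084*(4.35 + 5.61)/2 = 0.4183

0.4183 m/s


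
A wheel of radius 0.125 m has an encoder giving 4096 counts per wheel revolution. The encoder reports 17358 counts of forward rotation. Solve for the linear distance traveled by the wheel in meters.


revs = 17358/4096 = 4.237793
d = revs * 2*pi*r = 4.237793 * 2*pi*0.125 = 3.3284

3.3284 m


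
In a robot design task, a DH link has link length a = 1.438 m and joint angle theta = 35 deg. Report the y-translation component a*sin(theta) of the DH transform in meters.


a*sin(theta) = 1.438*sin(35 deg) = 0.8248

0.8248 m


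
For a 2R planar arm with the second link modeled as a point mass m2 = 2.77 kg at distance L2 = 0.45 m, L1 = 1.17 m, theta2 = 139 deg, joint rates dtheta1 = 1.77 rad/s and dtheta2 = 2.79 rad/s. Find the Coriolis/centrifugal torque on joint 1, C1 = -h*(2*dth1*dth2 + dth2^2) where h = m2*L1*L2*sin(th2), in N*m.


h = m2*L1*L2*sin(th2) = 2.77*1.17*0.45*sin(139 deg) = 0.956800
C1 = -h*(2*1.77*2.79 + 2.79^2) = -0.956800*17.6607 = -16.8978

-16.8978 N*m


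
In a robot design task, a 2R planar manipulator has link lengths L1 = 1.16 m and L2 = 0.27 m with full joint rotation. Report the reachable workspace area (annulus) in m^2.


r_max = L1 + L2 = 1.4300, r_min = |L1 - L2| = 0.8900
A = pi*(r_max^2 - r_min^2) = pi*(2.0449 - 0.7921) = 3.9358

3.9358 m^2


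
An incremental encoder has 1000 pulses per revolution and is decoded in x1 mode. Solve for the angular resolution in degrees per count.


resolution = 360 / (PPR * 1) = 360 / 1000 = 0.3600

0.3600 degrees


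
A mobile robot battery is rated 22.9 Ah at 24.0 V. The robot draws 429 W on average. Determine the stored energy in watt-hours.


E = capacity * V = 22.9*24.0 = 549.6000

549.6000 Wh


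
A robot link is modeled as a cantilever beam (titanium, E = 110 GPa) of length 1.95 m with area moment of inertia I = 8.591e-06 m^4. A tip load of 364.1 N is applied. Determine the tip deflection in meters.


delta = F*L^3/(3*E*I) = 364.1*1.95^3/(3*1.100e+11*8.591e-06)
      = 2699.7559875/2835030 = 9.5228e-04

9.5228e-04 m


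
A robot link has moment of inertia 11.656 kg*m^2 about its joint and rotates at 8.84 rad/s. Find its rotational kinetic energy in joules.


KE = (1/2)*I*omega^2 = 0.5*11.656*8.84^2 = 455.4326

455.4326 J


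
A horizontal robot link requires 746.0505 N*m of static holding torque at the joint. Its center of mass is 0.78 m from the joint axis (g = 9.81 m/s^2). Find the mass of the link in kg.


m = tau / (g*L) = 746.0505 / (9.81 * 0.78) = 97.5000

97.5000 kg


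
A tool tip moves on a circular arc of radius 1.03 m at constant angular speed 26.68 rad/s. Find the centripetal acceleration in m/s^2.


a_c = omega^2 * r = 26.68^2 * 1.03 = 733.1771

733.1771 m/s^2


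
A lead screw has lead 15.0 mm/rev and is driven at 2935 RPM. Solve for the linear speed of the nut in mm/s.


v = lead * (RPM/60) = 15.0*2935/60 = 733.7500

733.7500 mm/s


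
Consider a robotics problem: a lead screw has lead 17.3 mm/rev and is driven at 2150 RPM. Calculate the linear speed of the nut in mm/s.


v = lead * (RPM/60) = 17.3*2150/60 = 619.9167

619.9167 mm/s


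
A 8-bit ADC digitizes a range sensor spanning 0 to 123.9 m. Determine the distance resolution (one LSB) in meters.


res = range / 2^n = 123.9/2^8 = 123.9/256 = 0.4840

0.4840 m


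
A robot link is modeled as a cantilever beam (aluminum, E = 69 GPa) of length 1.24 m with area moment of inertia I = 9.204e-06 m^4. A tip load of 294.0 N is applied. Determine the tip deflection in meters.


delta = F*L^3/(3*E*I) = 294.0*1.24^3/(3*6.900e+10*9.204e-06)
      = 560.547456/1905228 = 2.9422e-04

2.9422e-04 m


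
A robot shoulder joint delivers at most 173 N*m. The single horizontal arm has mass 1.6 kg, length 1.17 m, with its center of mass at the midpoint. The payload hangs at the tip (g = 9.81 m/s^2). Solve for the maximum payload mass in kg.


tau_arm = m_arm*g*(L/2) = 1.6*9.81*1.17/2 = 9.1822 N*m
tau_payload = tau_max - tau_arm = 173 - 9.1822 = 163.8178
m_payload = tau_payload / (g*L) = 163.8178 / (9.81*1.17) = 14.2727

14.2727 kg


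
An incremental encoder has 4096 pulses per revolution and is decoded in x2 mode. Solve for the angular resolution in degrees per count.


resolution = 360 / (PPR * 2) = 360 / 8192 = 0.0439

0.0439 degrees


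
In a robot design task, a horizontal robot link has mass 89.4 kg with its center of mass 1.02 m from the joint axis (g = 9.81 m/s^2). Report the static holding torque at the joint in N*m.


tau = m*g*L = 89.4 * 9.81 * 1.02 = 894.5543

894.5543 N*m


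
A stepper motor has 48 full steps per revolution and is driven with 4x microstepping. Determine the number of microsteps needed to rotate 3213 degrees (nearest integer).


step_size = 360/(48*4) = 360/192 = 1.875000 deg
n = 3213/(360/192) = 3213*192/360 = 1713.6000 -> 1714

1714 steps


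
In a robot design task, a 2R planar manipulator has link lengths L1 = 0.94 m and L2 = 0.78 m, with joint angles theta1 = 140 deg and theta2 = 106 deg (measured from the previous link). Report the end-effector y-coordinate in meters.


y = L1*sin(th1) + L2*sin(th1+th2) = 0.94*sin(140 deg) + 0.78*sin(246 deg) = -0.1083

-0.1083 m


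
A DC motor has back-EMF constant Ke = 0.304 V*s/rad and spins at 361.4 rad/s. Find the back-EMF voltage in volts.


V_emf = Ke * omega = 0.304*361.4 = 109.8656

109.8656 V


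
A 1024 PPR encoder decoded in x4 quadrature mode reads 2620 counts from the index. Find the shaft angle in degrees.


angle = counts * 360 / (PPR*4) = 2620 * 360 / 4096 = 230.2734

230.2734 degrees


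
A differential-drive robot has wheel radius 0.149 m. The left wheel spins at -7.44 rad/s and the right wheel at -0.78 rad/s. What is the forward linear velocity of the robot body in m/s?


v = r*(wR + wL)/2 = 0.149*(-0.78 + -7.44)/2 = -0.6124

-0.6124 m/s


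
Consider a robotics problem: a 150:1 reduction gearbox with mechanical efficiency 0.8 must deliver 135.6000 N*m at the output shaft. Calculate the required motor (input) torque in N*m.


tau_in = tau_out / (N * eta) = 135.6000 / (150 * 0.8) = 1.1300

1.1300 N*m


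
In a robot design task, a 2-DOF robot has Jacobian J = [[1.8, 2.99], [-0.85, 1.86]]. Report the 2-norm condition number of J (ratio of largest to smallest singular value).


JJ^T eigenvalues: trace(JJ^T) = 16.3622, det(JJ^T) = det(J)^2 = 34.68621025
s_max^2 = (16.3622 + sqrt(128.97674784))/2 = 13.85949651
s_min^2 = (16.3622 - sqrt(128.97674784))/2 = 2.50270349
kappa = s_max/s_min = sqrt(13.85949651/2.50270349) = 2.3533

2.3533


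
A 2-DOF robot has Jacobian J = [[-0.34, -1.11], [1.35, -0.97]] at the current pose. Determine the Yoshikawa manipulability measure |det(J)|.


det(J) = -0.34*-0.97 - (-1.11)*(1.35) = 1.8283
|det(J)| = 1.8283

1.8283


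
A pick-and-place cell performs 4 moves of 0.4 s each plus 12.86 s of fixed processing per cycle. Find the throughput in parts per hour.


T_cycle = 4*0.4 + 12.86 = 14.4600 s
rate = 3600/T = 248.9627

248.9627 parts/hour


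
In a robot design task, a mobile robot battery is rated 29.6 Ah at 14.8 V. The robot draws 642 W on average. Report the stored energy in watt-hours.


E = capacity * V = 29.6*14.8 = 438.0800

438.0800 Wh


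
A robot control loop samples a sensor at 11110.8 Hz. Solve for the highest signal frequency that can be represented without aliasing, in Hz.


f_max = f_s/2 = 11110.8/2 = 5555.4000

5555.4000 Hz


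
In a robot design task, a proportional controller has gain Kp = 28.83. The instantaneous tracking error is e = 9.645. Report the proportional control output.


u_P = Kp * e = 28.83 * 9.645 = 278.0653

278.0653


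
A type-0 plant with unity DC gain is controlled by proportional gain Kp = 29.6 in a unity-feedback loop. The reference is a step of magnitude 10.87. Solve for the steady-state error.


e_ss = R/(1 + Kp) = 10.87/(1 + 29.6) = 10.87/30.6000 = 0.3552

0.3552


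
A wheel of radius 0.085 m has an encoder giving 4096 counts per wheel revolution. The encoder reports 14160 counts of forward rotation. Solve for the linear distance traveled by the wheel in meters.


revs = 14160/4096 = 3.457031
d = revs * 2*pi*r = 3.457031 * 2*pi*0.085 = 1.8463

1.8463 m


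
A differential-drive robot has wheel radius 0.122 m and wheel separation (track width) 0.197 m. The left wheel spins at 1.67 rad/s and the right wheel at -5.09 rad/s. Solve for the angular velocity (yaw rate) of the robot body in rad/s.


omega = r*(wR - wL)/L = 0.122*(-5.09 - (1.67))/0.197 = -4.1864

-4.1864 rad/s


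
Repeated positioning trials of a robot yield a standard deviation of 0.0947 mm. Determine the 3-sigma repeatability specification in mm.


repeatability = 3*sigma = 3*0.0947 = 0.2841

0.2841 mm


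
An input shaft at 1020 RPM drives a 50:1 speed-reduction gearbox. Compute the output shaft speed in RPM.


omega_out = omega_in / N = 1020 / 50 = 20.4000

20.4000 RPM


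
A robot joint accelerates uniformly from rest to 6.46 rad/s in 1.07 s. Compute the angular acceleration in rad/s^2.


alpha = delta_omega / t = 6.46 / 1.07 = 6.0374

6.0374 rad/s^2


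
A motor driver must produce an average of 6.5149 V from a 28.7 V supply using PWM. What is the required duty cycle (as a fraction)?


D = V_avg/V_supply = 6.5149/28.7 = 0.2270

0.2270


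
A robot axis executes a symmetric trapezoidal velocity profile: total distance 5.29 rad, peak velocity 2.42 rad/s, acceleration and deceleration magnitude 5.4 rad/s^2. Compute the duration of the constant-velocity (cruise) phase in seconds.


t_acc = v/a = 0.448148 s, d_acc = v^2/(2a) = 0.542259 rad each
d_cruise = 5.29 - 2*0.542259 = 4.205482 rad
t_cruise = d_cruise/v = 4.205482/2.42 = 1.7378

1.7378 s


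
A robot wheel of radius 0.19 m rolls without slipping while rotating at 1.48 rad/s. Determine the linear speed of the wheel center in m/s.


v = omega * r = 1.48 * 0.19 = 0.2812

0.2812 m/s


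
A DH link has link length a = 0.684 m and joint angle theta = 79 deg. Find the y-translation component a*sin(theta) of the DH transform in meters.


a*sin(theta) = 0.684*sin(79 deg) = 0.6714

0.6714 m


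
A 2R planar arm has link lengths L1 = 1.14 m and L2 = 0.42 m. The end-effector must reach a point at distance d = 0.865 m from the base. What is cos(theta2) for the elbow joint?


cos(th2) = (d^2 - L1^2 - L2^2)/(2*L1*L2) = (0.865^2 - 1.14^2 - 0.42^2)/(2*1.14*0.42) = -0.7600

-0.7600


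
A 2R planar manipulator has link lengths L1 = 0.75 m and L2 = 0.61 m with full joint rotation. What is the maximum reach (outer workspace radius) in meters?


r_max = L1 + L2 = 0.75 + 0.61 = 1.3600

1.3600 m


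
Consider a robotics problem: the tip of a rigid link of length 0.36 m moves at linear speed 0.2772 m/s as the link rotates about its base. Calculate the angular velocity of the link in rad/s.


omega = v / L = 0.2772 / 0.36 = 0.7700

0.7700 rad/s


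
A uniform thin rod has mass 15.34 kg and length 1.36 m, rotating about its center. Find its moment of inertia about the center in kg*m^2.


I = (1/12)*m*L^2 = (1/12)*15.34*1.36^2 = 2.3644

2.3644 kg*m^2


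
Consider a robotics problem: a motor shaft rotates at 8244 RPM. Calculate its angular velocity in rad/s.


omega = 8244 * 2*pi/60 = 863.3097

863.3097 rad/s


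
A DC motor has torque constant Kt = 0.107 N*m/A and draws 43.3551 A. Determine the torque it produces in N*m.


tau = Kt * I = 0.107*43.3551 = 4.6390

4.6390 N*m


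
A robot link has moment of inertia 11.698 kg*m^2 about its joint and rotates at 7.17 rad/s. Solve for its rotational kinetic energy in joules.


KE = (1/2)*I*omega^2 = 0.5*11.698*7.17^2 = 300.6907

300.6907 J


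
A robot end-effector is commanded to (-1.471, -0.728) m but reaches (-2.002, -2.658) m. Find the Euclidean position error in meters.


dx = -2.002 - (-1.471) = -0.5310, dy = -2.658 - (-0.728) = -1.9300
err = sqrt(0.281961 + 3.724900) = 2.0017

2.0017 m


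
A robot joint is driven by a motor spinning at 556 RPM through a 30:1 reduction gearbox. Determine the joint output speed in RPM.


omega_joint = omega_motor / N = 556 / 30 = 18.5333

18.5333 RPM


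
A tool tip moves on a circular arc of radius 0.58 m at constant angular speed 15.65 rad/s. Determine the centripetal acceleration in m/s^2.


a_c = omega^2 * r = 15.65^2 * 0.58 = 142.0550

142.0550 m/s^2


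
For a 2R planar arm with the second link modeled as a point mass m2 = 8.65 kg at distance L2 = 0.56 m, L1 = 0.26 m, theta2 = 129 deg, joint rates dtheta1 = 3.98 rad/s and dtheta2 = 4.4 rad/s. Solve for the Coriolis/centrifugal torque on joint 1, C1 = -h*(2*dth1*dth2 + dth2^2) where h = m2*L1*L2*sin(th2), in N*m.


h = m2*L1*L2*sin(th2) = 8.65*0.26*0.56*sin(129 deg) = 0.978769
C1 = -h*(2*3.98*4.4 + 4.4^2) = -0.978769*54.3840 = -53.2294

-53.2294 N*m


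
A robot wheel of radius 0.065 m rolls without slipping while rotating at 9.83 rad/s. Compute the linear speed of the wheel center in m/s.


v = omega * r = 9.83 * 0.065 = 0.6390

0.6390 m/s


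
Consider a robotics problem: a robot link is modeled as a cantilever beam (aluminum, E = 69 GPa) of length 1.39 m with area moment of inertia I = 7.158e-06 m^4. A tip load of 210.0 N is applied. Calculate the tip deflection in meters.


delta = F*L^3/(3*E*I) = 210.0*1.39^3/(3*6.900e+10*7.158e-06)
      = 563.97999/1481706 = 3.8063e-04

3.8063e-04 m


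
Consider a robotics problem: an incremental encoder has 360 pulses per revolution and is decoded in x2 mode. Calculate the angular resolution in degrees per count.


resolution = 360 / (PPR * 2) = 360 / 720 = 0.5000

0.5000 degrees


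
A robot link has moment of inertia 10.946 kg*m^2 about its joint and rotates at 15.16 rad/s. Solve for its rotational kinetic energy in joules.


KE = (1/2)*I*omega^2 = 0.5*10.946*15.16^2 = 1257.8355

1257.8355 J


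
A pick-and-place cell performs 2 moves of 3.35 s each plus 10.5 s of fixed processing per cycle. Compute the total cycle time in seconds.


T = 2*3.35 + 10.5 = 17.2000

17.2000 s


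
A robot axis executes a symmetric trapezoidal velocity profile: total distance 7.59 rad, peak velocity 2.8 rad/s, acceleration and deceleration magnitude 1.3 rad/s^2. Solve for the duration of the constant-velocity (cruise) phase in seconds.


t_acc = v/a = 2.153846 s, d_acc = v^2/(2a) = 3.015385 rad each
d_cruise = 7.59 - 2*3.015385 = 1.559230 rad
t_cruise = d_cruise/v = 1.559230/2.8 = 0.5569

0.5569 s


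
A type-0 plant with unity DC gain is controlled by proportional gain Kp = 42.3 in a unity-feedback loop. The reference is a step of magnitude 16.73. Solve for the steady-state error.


e_ss = R/(1 + Kp) = 16.73/(1 + 42.3) = 16.73/43.3000 = 0.3864

0.3864


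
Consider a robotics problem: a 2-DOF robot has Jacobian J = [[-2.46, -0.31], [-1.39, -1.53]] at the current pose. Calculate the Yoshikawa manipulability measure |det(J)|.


det(J) = -2.46*-1.53 - (-0.31)*(-1.39) = 3.3329
|det(J)| = 3.3329

3.3329


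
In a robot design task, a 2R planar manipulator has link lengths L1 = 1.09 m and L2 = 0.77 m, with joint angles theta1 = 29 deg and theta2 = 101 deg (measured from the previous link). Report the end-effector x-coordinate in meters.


x = L1*cos(th1) + L2*cos(th1+th2) = 1.09*cos(29 deg) + 0.77*cos(130 deg) = 0.4584

0.4584 m


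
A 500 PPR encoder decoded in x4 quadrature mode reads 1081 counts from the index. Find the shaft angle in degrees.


angle = counts * 360 / (PPR*4) = 1081 * 360 / 2000 = 194.5800

194.5800 degrees


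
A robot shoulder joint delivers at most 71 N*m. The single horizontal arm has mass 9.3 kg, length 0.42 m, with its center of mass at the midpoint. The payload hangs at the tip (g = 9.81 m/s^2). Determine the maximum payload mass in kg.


tau_arm = m_arm*g*(L/2) = 9.3*9.81*0.42/2 = 19.1589 N*m
tau_payload = tau_max - tau_arm = 71 - 19.1589 = 51.8411
m_payload = tau_payload / (g*L) = 51.8411 / (9.81*0.42) = 12.5822

12.5822 kg


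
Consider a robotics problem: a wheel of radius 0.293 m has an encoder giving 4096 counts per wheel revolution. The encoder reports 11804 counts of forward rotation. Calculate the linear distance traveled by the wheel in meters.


revs = 11804/4096 = 2.881836
d = revs * 2*pi*r = 2.881836 * 2*pi*0.293 = 5.3054

5.3054 m


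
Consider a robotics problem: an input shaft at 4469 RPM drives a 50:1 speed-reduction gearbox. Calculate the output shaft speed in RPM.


omega_out = omega_in / N = 4469 / 50 = 89.3800

89.3800 RPM


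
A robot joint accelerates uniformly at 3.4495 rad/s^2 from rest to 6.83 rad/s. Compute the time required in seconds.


t = delta_omega / alpha = 6.83 / 3.4495 = 1.9800

1.9800 s


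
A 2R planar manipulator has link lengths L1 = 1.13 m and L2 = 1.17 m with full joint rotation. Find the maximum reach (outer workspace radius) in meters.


r_max = L1 + L2 = 1.13 + 1.17 = 2.3000

2.3000 m


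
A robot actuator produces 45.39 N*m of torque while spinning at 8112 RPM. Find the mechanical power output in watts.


omega = 8112 * 2*pi/60 = 849.486654 rad/s
P = tau * omega = 45.39 * 849.486654 = 38558.1992

38558.1992 W


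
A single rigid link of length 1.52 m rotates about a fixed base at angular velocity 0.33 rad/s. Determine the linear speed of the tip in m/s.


v = L*omega = 1.52 * 0.33 = 0.5016

0.5016 m/s


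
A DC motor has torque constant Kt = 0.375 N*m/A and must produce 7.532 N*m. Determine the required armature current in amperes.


I = tau / Kt = 7.532/0.375 = 20.0853

20.0853 A


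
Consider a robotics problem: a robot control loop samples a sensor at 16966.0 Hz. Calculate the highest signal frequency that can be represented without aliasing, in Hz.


f_max = f_s/2 = 16966.0/2 = 8483.0000

8483.0000 Hz


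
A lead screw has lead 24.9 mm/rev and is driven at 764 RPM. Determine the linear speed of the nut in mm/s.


v = lead * (RPM/60) = 24.9*764/60 = 317.0600

317.0600 mm/s


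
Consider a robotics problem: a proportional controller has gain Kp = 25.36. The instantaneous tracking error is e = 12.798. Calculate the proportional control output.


u_P = Kp * e = 25.36 * 12.798 = 324.5573

324.5573


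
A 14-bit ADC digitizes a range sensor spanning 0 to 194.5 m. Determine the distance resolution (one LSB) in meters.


res = range / 2^n = 194.5/2^14 = 194.5/16384 = 0.0119

0.0119 m


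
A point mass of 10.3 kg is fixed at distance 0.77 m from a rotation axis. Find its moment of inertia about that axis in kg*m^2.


I = m*r^2 = 10.3*0.77^2 = 6.1069

6.1069 kg*m^2


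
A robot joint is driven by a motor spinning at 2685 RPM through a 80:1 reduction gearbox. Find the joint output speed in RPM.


omega_joint = omega_motor / N = 2685 / 80 = 33.5625

33.5625 RPM


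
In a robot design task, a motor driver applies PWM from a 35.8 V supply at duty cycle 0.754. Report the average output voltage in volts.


V_avg = V_supply * D = 35.8*0.754 = 26.9932

26.9932 V


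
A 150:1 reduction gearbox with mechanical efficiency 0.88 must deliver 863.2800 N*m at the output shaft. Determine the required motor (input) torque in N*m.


tau_in = tau_out / (N * eta) = 863.2800 / (150 * 0.88) = 6.5400

6.5400 N*m


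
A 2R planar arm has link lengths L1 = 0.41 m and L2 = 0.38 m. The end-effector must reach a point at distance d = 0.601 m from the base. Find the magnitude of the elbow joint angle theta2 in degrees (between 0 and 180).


cos(th2) = (d^2 - L1^2 - L2^2)/(2*L1*L2) = (0.601^2 - 0.41^2 - 0.38^2)/(2*0.41*0.38) = 0.15629332
th2 = acos(0.15629332) = 81.0082 deg

81.0082 degrees


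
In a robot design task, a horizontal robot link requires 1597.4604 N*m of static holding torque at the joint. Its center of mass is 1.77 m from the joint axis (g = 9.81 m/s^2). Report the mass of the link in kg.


m = tau / (g*L) = 1597.4604 / (9.81 * 1.77) = 92.0000

92.0000 kg


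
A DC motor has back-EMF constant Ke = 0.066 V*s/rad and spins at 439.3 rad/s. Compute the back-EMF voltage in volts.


V_emf = Ke * omega = 0.066*439.3 = 28.9938

28.9938 V


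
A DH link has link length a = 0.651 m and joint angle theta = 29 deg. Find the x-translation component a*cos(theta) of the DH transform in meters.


a*cos(theta) = 0.651*cos(29 deg) = 0.5694

0.5694 m


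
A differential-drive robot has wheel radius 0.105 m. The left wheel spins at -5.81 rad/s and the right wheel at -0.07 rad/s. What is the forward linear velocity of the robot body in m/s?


v = r*(wR + wL)/2 = 0.105*(-0.07 + -5.81)/2 = -0.3087

-0.3087 m/s


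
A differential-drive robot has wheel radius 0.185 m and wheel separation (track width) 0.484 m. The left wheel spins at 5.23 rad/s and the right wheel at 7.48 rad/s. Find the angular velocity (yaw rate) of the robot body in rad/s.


omega = r*(wR - wL)/L = 0.185*(7.48 - (5.23))/0.484 = 0.8600

0.8600 rad/s


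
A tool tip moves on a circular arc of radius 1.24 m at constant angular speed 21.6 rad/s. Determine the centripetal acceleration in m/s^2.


a_c = omega^2 * r = 21.6^2 * 1.24 = 578.5344

578.5344 m/s^2


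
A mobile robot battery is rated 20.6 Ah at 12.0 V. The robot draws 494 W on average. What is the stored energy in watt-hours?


E = capacity * V = 20.6*12.0 = 247.2000

247.2000 Wh


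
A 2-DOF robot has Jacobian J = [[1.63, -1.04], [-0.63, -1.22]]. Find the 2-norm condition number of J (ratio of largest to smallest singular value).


JJ^T eigenvalues: trace(JJ^T) = 5.6238, det(JJ^T) = det(J)^2 = 6.98967844
s_max^2 = (5.6238 + sqrt(3.66841268))/2 = 3.76955504
s_min^2 = (5.6238 - sqrt(3.66841268))/2 = 1.85424496
kappa = s_max/s_min = sqrt(3.76955504/1.85424496) = 1.4258

1.4258


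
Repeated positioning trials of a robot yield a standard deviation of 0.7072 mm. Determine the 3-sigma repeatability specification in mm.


repeatability = 3*sigma = 3*0.7072 = 2.1216

2.1216 mm


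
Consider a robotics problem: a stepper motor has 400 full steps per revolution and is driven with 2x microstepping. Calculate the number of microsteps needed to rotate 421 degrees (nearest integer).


step_size = 360/(400*2) = 360/800 = 0.450000 deg
n = 421/(360/800) = 421*800/360 = 935.5556 -> 936

936 steps


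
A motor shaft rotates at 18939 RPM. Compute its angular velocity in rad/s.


omega = 18939 * 2*pi/60 = 1983.2874

1983.2874 rad/s


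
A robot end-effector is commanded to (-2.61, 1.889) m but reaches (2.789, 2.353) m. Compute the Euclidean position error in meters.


dx = 2.789 - (-2.61) = 5.3990, dy = 2.353 - (1.889) = 0.4640
err = sqrt(29.149201 + 0.215296) = 5.4189

5.4189 m


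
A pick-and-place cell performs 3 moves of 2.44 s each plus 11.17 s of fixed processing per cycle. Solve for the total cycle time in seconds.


T = 3*2.44 + 11.17 = 18.4900

18.4900 s


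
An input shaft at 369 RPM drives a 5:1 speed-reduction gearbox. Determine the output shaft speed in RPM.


omega_out = omega_in / N = 369 / 5 = 73.8000

73.8000 RPM


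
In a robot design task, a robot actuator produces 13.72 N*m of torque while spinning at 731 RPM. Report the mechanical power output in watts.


omega = 731 * 2*pi/60 = 76.550141 rad/s
P = tau * omega = 13.72 * 76.550141 = 1050.2679

1050.2679 W


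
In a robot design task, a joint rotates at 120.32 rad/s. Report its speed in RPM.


RPM = 120.32 * 60/(2*pi) = 1148.9714

1148.9714 RPM


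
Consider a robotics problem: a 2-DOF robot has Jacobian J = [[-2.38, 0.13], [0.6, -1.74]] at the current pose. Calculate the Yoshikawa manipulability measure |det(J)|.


det(J) = -2.38*-1.74 - (0.13)*(0.6) = 4.0632
|det(J)| = 4.0632

4.0632


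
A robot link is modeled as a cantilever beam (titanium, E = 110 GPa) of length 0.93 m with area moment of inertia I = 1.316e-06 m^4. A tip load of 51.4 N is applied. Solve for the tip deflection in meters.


delta = F*L^3/(3*E*I) = 51.4*0.93^3/(3*1.100e+11*1.316e-06)
      = 41.3439498/434280 = 9.5201e-05

9.5201e-05 m


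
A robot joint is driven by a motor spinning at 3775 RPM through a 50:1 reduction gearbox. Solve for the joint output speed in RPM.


omega_joint = omega_motor / N = 3775 / 50 = 75.5000

75.5000 RPM


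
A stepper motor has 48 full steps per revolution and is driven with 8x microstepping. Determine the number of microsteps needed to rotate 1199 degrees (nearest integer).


step_size = 360/(48*8) = 360/384 = 0.937500 deg
n = 1199/(360/384) = 1199*384/360 = 1278.9333 -> 1279

1279 steps


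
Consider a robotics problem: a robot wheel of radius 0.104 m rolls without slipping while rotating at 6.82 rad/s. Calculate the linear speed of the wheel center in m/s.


v = omega * r = 6.82 * 0.104 = 0.7093

0.7093 m/s


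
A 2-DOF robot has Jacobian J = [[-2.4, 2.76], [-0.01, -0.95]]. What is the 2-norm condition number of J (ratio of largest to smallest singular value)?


JJ^T eigenvalues: trace(JJ^T) = 14.2802, det(JJ^T) = det(J)^2 = 5.32501776
s_max^2 = (14.2802 + sqrt(182.62404100))/2 = 13.89702313
s_min^2 = (14.2802 - sqrt(182.62404100))/2 = 0.38317687
kappa = s_max/s_min = sqrt(13.89702313/0.38317687) = 6.0223

6.0223


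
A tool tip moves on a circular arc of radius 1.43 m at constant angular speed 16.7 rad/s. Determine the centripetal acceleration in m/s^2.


a_c = omega^2 * r = 16.7^2 * 1.43 = 398.8127

398.8127 m/s^2


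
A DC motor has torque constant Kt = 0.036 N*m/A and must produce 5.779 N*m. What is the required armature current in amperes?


I = tau / Kt = 5.779/0.036 = 160.5278

160.5278 A


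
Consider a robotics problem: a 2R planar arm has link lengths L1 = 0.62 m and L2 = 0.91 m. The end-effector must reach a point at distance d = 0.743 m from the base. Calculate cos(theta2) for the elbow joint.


cos(th2) = (d^2 - L1^2 - L2^2)/(2*L1*L2) = (0.743^2 - 0.62^2 - 0.91^2)/(2*0.62*0.91) = -0.5853

-0.5853


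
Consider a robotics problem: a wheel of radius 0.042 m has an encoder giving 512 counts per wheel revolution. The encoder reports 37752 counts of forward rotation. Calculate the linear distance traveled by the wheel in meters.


revs = 37752/512 = 73.734375
d = revs * 2*pi*r = 73.734375 * 2*pi*0.042 = 19.4580

19.4580 m


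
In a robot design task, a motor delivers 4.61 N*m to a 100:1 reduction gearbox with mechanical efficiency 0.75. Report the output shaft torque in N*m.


tau_out = tau_in * N * eta = 4.61 * 100 * 0.75 = 345.7500

345.7500 N*m


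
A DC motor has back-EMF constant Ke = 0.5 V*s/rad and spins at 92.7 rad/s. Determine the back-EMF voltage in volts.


V_emf = Ke * omega = 0.5*92.7 = 46.3500

46.3500 V


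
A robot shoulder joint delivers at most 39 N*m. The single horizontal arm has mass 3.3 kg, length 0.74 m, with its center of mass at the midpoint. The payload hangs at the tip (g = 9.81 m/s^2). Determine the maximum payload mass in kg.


tau_arm = m_arm*g*(L/2) = 3.3*9.81*0.74/2 = 11.9780 N*m
tau_payload = tau_max - tau_arm = 39 - 11.9780 = 27.0220
m_payload = tau_payload / (g*L) = 27.0220 / (9.81*0.74) = 3.7223

3.7223 kg


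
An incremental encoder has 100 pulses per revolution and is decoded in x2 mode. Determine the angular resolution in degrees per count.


resolution = 360 / (PPR * 2) = 360 / 200 = 1.8000

1.8000 degrees


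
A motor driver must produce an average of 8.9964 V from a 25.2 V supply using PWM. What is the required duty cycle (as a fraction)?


D = V_avg/V_supply = 8.9964/25.2 = 0.3570

0.3570


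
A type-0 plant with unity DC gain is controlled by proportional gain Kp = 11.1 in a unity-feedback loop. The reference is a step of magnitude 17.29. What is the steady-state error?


e_ss = R/(1 + Kp) = 17.29/(1 + 11.1) = 17.29/12.1000 = 1.4289

1.4289


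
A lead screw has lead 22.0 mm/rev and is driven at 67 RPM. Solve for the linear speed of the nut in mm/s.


v = lead * (RPM/60) = 22.0*67/60 = 24.5667

24.5667 mm/s


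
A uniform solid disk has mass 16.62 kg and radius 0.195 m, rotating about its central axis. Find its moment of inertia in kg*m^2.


I = (1/2)*m*R^2 = 0.5*16.62*0.195^2 = 0.3160

0.3160 kg*m^2


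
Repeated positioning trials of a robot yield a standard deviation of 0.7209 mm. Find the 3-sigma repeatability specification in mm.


repeatability = 3*sigma = 3*0.7209 = 2.1627

2.1627 mm


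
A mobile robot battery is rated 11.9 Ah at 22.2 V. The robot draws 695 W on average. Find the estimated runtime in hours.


E = 11.9*22.2 = 264.1800 Wh
t = E/P = 264.1800/695 = 0.3801

0.3801 hours


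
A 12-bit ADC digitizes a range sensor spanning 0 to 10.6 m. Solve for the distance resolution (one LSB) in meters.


res = range / 2^n = 10.6/2^12 = 10.6/4096 = 0.0026

0.0026 m


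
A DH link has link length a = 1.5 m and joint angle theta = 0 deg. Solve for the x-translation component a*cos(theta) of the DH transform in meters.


a*cos(theta) = 1.5*cos(0 deg) = 1.5000

1.5000 m


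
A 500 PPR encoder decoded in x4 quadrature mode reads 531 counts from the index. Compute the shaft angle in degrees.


angle = counts * 360 / (PPR*4) = 531 * 360 / 2000 = 95.5800

95.5800 degrees


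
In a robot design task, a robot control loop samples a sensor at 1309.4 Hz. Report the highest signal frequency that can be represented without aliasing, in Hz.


f_max = f_s/2 = 1309.4/2 = 654.7000

654.7000 Hz


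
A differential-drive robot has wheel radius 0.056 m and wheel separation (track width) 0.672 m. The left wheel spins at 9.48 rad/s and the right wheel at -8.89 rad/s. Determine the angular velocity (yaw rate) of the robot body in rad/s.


omega = r*(wR - wL)/L = 0.056*(-8.89 - (9.48))/0.672 = -1.5308

-1.5308 rad/s


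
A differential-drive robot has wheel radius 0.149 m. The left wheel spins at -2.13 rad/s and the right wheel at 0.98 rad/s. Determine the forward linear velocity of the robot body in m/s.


v = r*(wR + wL)/2 = 0.149*(0.98 + -2.13)/2 = -0.0857

-0.0857 m/s


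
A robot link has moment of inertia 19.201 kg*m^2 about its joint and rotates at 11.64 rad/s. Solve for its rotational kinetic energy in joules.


KE = (1/2)*I*omega^2 = 0.5*19.201*11.64^2 = 1300.7679

1300.7679 J


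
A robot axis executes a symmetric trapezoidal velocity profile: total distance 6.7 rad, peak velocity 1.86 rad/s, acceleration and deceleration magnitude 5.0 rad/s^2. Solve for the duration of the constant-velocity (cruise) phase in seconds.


t_acc = v/a = 0.372000 s, d_acc = v^2/(2a) = 0.345960 rad each
d_cruise = 6.7 - 2*0.345960 = 6.008080 rad
t_cruise = d_cruise/v = 6.008080/1.86 = 3.2302

3.2302 s


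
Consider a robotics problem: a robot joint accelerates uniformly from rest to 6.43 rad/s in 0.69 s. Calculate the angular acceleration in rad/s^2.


alpha = delta_omega / t = 6.43 / 0.69 = 9.3188

9.3188 rad/s^2


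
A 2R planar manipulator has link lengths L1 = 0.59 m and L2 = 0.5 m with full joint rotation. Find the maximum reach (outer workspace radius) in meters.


r_max = L1 + L2 = 0.59 + 0.5 = 1.0900

1.0900 m


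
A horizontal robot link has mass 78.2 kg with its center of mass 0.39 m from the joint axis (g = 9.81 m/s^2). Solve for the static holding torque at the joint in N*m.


tau = m*g*L = 78.2 * 9.81 * 0.39 = 299.1854

299.1854 N*m


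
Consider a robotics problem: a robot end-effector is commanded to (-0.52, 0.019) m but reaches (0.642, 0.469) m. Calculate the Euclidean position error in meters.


dx = 0.642 - (-0.52) = 1.1620, dy = 0.469 - (0.019) = 0.4500
err = sqrt(1.350244 + 0.202500) = 1.2461

1.2461 m


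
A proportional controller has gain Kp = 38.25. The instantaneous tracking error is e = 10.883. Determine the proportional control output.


u_P = Kp * e = 38.25 * 10.883 = 416.2747

416.2747


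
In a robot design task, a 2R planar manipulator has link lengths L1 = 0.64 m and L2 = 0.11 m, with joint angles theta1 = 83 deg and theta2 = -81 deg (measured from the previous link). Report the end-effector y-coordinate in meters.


y = L1*sin(th1) + L2*sin(th1+th2) = 0.64*sin(83 deg) + 0.11*sin(2 deg) = 0.6391

0.6391 m


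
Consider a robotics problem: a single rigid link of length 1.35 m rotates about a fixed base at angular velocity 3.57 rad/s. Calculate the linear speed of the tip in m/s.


v = L*omega = 1.35 * 3.57 = 4.8195

4.8195 m/s
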